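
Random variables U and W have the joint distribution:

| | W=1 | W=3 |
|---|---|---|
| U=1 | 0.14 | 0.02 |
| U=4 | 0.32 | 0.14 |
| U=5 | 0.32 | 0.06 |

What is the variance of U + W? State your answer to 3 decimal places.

E[U] = 3.9,  E[W] = 1.44,  E[UW] = 5.66
Var(U) = 17.02 − (3.9)² = 1.81;  Var(W) = 2.76 − (1.44)² = 0.6864
Cov(U,W) = 5.66 − (3.9)(1.44) = 0.044
Var(U + W) = (1)²·1.81 + (1)²·0.6864 + 2·(1)·(1)·0.044 = 2.5844

2.584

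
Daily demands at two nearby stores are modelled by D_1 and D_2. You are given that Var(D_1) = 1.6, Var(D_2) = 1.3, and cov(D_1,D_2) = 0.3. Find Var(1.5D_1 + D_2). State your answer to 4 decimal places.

5.8000

Var(1.5D_1 + D_2) = (1.5)²·Var(D_1) + (1)²·Var(D_2) + 2·(1.5)·(1)·cov(D_1,D_2)
= 2.25·1.6 + 1·1.3 + 3·0.3 = 5.8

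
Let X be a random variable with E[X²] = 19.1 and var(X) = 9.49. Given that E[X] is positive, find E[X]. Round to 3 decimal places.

(E[X])² = E[X²] − var(X) = 19.1 − 9.49 = 9.61
E[X] = √9.61 = 3.1

3.100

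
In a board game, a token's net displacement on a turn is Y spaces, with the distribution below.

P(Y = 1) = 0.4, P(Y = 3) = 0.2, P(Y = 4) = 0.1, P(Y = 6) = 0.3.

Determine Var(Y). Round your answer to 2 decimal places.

4.36

E[Y] = (1)(0.4) + (3)(0.2) + (4)(0.1) + (6)(0.3) = 3.2
E[Y²] = (1)²(0.4) + (3)²(0.2) + (4)²(0.1) + (6)²(0.3) = 14.6
Var(Y) = E[Y²] − (E[Y])² = 14.6 − (3.2)² = 4.36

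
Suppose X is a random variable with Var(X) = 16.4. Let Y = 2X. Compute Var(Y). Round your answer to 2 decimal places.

65.60

Var(2X) = (2)²·Var(X) = 4·16.4 = 65.6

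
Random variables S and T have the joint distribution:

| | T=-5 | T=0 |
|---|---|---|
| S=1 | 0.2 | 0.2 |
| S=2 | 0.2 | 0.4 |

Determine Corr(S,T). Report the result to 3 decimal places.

E[S] = 1.6,  E[T] = -2
E[ST] = -3
Cov(S,T) = E[ST] − E[S]E[T] = -3 − (1.6)(-2) = 0.2
Var(S) = 0.24,  Var(T) = 6
ρ = 0.2 / √(0.24·6) ≈ 0.167

0.167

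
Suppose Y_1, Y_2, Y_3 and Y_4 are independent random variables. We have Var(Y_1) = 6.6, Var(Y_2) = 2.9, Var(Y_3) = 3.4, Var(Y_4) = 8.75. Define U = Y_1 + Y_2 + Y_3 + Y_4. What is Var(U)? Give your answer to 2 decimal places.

By independence, Var(U) = (1)²Var(Y_1) + (1)²Var(Y_2) + (1)²Var(Y_3) + (1)²Var(Y_4)
= (1)²·6.6 + (1)²·2.9 + (1)²·3.4 + (1)²·8.75 = 21.65

21.65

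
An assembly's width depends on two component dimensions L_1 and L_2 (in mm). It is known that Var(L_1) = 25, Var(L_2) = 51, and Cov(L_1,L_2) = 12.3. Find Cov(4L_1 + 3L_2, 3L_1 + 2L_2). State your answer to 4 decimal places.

Cov(4L_1 + 3L_2, 3L_1 + 2L_2) = (4)(3)Var(L_1) + (3)(2)Var(L_2) + [(4)(2) + (3)(3)]Cov(L_1,L_2)
= 12·25 + 6·51 + 17·12.3 = 815.1

815.1000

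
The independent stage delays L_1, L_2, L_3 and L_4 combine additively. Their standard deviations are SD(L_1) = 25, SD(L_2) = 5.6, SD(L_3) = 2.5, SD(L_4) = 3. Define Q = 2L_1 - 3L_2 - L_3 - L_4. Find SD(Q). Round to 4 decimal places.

var(L_1) = 625, var(L_2) = 31.36, var(L_3) = 6.25, var(L_4) = 9
By independence, var(Q) = (2)²var(L_1) + (-3)²var(L_2) + (-1)²var(L_3) + (-1)²var(L_4)
= (2)²·625 + (-3)²·31.36 + (-1)²·6.25 + (-1)²·9 = 2797.49
SD(Q) = √2797.49 ≈ 52.8913

52.8913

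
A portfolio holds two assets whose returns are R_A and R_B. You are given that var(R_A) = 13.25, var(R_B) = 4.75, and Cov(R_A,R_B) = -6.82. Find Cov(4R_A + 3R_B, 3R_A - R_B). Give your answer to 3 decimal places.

110.650

Cov(4R_A + 3R_B, 3R_A - R_B) = (4)(3)var(R_A) + (3)(-1)var(R_B) + [(4)(-1) + (3)(3)]Cov(R_A,R_B)
= 12·13.25 + -3·4.75 + 5·-6.82 = 110.65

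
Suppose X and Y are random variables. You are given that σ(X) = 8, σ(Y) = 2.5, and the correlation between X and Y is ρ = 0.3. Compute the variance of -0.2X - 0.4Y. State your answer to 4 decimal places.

4.5200

Var(X) = (8)² = 64;  Var(Y) = (2.5)² = 6.25
Cov(X,Y) = ρ·σ(X)·σ(Y) = 0.3·8·2.5 = 6
Var(-0.2X - 0.4Y) = (-0.2)²·Var(X) + (-0.4)²·Var(Y) + 2·(-0.2)·(-0.4)·Cov(X,Y)
= 0.04·64 + 0.16·6.25 + 0.16·6 = 4.52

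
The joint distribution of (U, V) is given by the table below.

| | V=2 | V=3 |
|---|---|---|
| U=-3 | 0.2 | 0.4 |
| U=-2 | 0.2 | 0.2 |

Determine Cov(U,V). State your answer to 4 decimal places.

E[U] = -2.6,  E[V] = 2.6
E[UV] = -6.8
Cov(U,V) = E[UV] − E[U]E[V] = -6.8 − (-2.6)(2.6) = -0.04

-0.0400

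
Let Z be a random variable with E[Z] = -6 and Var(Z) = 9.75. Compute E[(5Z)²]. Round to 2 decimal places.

E[5Z] = 5·-6 = -30
Var(5Z) = (5)²·9.75 = 243.75
E[(5Z)²] = Var((5Z)) + (E[(5Z)])² = 243.75 + (-30)² = 1143.75

1143.75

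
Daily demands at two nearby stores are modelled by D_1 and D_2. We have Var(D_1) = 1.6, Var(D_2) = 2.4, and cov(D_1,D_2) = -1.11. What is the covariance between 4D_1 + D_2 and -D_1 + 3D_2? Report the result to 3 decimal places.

-11.410

cov(4D_1 + D_2, -D_1 + 3D_2) = (4)(-1)Var(D_1) + (1)(3)Var(D_2) + [(4)(3) + (1)(-1)]cov(D_1,D_2)
= -4·1.6 + 3·2.4 + 11·-1.11 = -11.41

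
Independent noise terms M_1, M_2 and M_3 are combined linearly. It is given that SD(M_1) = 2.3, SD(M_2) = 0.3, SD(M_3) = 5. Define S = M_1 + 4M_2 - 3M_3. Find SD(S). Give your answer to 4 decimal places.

V(M_1) = 5.29, V(M_2) = 0.09, V(M_3) = 25
By independence, V(S) = (1)²V(M_1) + (4)²V(M_2) + (-3)²V(M_3)
= (1)²·5.29 + (4)²·0.09 + (-3)²·25 = 231.73
SD(S) = √231.73 ≈ 15.2227

15.2227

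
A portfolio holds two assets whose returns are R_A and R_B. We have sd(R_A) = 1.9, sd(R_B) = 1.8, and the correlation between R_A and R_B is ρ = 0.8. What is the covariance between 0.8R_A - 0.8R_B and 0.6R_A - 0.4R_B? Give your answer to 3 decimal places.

var(R_A) = (1.9)² = 3.61;  var(R_B) = (1.8)² = 3.24
cov(R_A,R_B) = ρ·sd(R_A)·sd(R_B) = 0.8·1.9·1.8 = 2.736
cov(0.8R_A - 0.8R_B, 0.6R_A - 0.4R_B) = (0.8)(0.6)var(R_A) + (-0.8)(-0.4)var(R_B) + [(0.8)(-0.4) + (-0.8)(0.6)]cov(R_A,R_B)
= 0.48·3.61 + 0.32·3.24 + -0.8·2.736 = 0.5808

0.581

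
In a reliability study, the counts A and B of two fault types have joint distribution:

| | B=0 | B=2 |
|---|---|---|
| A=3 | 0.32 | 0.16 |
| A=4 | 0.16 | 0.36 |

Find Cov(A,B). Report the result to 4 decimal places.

E[A] = 3.52,  E[B] = 1.04
E[AB] = 3.84
Cov(A,B) = E[AB] − E[A]E[B] = 3.84 − (3.52)(1.04) = 0.1792

0.1792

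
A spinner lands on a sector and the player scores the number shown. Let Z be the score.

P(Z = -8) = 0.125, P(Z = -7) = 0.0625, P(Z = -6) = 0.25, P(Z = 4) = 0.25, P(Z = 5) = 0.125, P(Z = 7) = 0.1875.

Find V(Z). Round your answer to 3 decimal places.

E[Z] = (-8)(0.125) + (-7)(0.0625) + (-6)(0.25) + (4)(0.25) + (5)(0.125) + (7)(0.1875) = 0
E[Z²] = (-8)²(0.125) + (-7)²(0.0625) + (-6)²(0.25) + (4)²(0.25) + (5)²(0.125) + (7)²(0.1875) = 36.375
V(Z) = E[Z²] − (E[Z])² = 36.375 − (0)² = 36.375

36.375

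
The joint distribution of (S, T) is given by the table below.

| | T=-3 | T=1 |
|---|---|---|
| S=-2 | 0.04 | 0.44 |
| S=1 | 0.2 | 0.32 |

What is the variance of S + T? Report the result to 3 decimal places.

3.360

E[S] = -0.44,  E[T] = 0.04,  E[ST] = -0.92
V(S) = 2.44 − (-0.44)² = 2.2464;  V(T) = 2.92 − (0.04)² = 2.9184
Cov(S,T) = -0.92 − (-0.44)(0.04) = -0.9024
V(S + T) = (1)²·2.2464 + (1)²·2.9184 + 2·(1)·(1)·-0.9024 = 3.36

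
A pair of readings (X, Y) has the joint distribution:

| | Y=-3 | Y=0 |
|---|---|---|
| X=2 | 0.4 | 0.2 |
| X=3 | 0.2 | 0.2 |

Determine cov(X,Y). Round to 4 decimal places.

0.1200

E[X] = 2.4,  E[Y] = -1.8
E[XY] = -4.2
cov(X,Y) = E[XY] − E[X]E[Y] = -4.2 − (2.4)(-1.8) = 0.12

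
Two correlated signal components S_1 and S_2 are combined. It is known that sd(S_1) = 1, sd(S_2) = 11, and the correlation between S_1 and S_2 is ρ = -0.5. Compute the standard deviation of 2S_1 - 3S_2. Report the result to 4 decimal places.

34.0441

Var(S_1) = (1)² = 1;  Var(S_2) = (11)² = 121
cov(S_1,S_2) = ρ·sd(S_1)·sd(S_2) = -0.5·1·11 = -5.5
Var(2S_1 - 3S_2) = (2)²·Var(S_1) + (-3)²·Var(S_2) + 2·(2)·(-3)·cov(S_1,S_2)
= 4·1 + 9·121 + -12·-5.5 = 1159
sd(2S_1 - 3S_2) = √1159 ≈ 34.0441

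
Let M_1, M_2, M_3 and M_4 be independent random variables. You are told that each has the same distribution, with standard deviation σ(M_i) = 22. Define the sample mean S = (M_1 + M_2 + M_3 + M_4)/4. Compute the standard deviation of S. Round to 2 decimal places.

11.00

V(M_i) = (22)² = 484
By independence, V(S) = (0.25)²V(M_1) + (0.25)²V(M_2) + (0.25)²V(M_3) + (0.25)²V(M_4)
= (0.25)²·484 + (0.25)²·484 + (0.25)²·484 + (0.25)²·484 = 121
σ(S) = √121 ≈ 11.00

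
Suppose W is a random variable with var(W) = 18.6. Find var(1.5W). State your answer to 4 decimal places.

var(1.5W) = (1.5)²·var(W) = 2.25·18.6 = 41.85

41.8500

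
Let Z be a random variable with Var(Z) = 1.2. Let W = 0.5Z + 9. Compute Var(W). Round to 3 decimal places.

0.300

Var(0.5Z + 9) = (0.5)²·Var(Z) = 0.25·1.2 = 0.3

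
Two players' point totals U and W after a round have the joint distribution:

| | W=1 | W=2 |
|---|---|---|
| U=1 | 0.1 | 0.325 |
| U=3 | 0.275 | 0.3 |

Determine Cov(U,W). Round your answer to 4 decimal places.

E[U] = 2.15,  E[W] = 1.625
E[UW] = 3.375
Cov(U,W) = E[UW] − E[U]E[W] = 3.375 − (2.15)(1.625) = -0.11875

-0.1188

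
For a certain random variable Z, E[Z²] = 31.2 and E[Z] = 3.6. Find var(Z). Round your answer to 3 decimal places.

var(Z) = 31.2 − (3.6)² = 18.24

18.240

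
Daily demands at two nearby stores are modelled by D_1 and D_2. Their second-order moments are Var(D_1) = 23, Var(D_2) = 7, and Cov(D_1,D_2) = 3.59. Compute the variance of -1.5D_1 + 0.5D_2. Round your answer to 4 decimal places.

48.1150

Var(-1.5D_1 + 0.5D_2) = (-1.5)²·Var(D_1) + (0.5)²·Var(D_2) + 2·(-1.5)·(0.5)·Cov(D_1,D_2)
= 2.25·23 + 0.25·7 + -1.5·3.59 = 48.115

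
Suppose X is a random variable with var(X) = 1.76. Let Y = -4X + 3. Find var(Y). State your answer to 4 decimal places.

var(-4X + 3) = (-4)²·var(X) = 16·1.76 = 28.16

28.1600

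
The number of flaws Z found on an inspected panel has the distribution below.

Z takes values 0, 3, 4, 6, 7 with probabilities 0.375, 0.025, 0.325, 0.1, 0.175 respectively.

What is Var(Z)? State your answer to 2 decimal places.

E[Z] = (0)(0.375) + (3)(0.025) + (4)(0.325) + (6)(0.1) + (7)(0.175) = 3.2
E[Z²] = (0)²(0.375) + (3)²(0.025) + (4)²(0.325) + (6)²(0.1) + (7)²(0.175) = 17.6
Var(Z) = E[Z²] − (E[Z])² = 17.6 − (3.2)² = 7.36

7.36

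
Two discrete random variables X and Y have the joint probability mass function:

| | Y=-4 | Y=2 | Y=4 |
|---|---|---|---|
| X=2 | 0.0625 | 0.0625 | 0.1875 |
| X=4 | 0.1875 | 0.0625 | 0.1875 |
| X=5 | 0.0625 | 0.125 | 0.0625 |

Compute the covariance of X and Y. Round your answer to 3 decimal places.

-0.625

E[X] = 3.625,  E[Y] = 1
E[XY] = 3
Cov(X,Y) = E[XY] − E[X]E[Y] = 3 − (3.625)(1) = -0.625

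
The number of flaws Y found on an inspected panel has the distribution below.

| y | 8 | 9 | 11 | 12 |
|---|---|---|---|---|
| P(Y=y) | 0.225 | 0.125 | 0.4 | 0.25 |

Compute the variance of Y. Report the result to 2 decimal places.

2.32

E[Y] = (8)(0.225) + (9)(0.125) + (11)(0.4) + (12)(0.25) = 10.325
E[Y²] = (8)²(0.225) + (9)²(0.125) + (11)²(0.4) + (12)²(0.25) = 108.925
var(Y) = E[Y²] − (E[Y])² = 108.925 − (10.325)² = 2.319375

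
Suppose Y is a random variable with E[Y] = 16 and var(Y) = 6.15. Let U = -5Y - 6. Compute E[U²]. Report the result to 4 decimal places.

7549.7500

E[-5Y - 6] = -5·16 − 6 = -86
var(-5Y - 6) = (-5)²·6.15 = 153.75
E[U²] = var(U) + (E[U])² = 153.75 + (-86)² = 7549.75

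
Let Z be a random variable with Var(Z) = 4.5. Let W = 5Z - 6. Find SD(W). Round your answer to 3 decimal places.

Var(5Z - 6) = (5)²·4.5 = 112.5
SD(W) = √112.5 ≈ 10.607

10.607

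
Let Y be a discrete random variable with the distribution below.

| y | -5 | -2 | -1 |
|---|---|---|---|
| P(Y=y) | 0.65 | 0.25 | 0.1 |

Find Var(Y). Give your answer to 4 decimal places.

E[Y] = (-5)(0.65) + (-2)(0.25) + (-1)(0.1) = -3.85
E[Y²] = (-5)²(0.65) + (-2)²(0.25) + (-1)²(0.1) = 17.35
Var(Y) = E[Y²] − (E[Y])² = 17.35 − (-3.85)² = 2.5275

2.5275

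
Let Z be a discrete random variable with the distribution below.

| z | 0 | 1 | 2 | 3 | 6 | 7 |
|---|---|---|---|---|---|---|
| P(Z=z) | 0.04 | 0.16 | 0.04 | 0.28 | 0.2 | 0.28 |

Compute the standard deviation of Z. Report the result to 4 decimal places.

E[Z] = (0)(0.04) + (1)(0.16) + (2)(0.04) + (3)(0.28) + (6)(0.2) + (7)(0.28) = 4.24
E[Z²] = (0)²(0.04) + (1)²(0.16) + (2)²(0.04) + (3)²(0.28) + (6)²(0.2) + (7)²(0.28) = 23.76
V(Z) = E[Z²] − (E[Z])² = 23.76 − (4.24)² = 5.7824
sd(Z) = √5.7824 ≈ 2.4047

2.4047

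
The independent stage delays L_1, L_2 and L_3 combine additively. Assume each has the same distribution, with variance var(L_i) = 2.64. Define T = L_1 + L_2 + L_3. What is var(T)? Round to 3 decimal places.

By independence, var(T) = (1)²var(L_1) + (1)²var(L_2) + (1)²var(L_3)
= (1)²·2.64 + (1)²·2.64 + (1)²·2.64 = 7.92

7.920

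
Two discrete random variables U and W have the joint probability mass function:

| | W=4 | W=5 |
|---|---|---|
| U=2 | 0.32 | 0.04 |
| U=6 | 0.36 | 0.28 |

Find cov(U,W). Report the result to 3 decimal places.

0.301

E[U] = 4.56,  E[W] = 4.32
E[UW] = 20
cov(U,W) = E[UW] − E[U]E[W] = 20 − (4.56)(4.32) = 0.3008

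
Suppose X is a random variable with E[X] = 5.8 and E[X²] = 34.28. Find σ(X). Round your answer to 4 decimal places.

V(X) = 34.28 − (5.8)² = 0.64
σ(X) = √0.64 ≈ 0.8000

0.8000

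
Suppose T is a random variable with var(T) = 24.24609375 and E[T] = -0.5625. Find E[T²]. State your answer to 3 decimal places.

E[T²] = var(T) + (E[T])² = 24.24609375 + (-0.5625)² = 24.5625

24.563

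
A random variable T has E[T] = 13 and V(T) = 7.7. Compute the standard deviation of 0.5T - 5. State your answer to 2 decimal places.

1.39

V(0.5T - 5) = (0.5)²·7.7 = 1.925
SD(0.5T - 5) = √1.925 ≈ 1.39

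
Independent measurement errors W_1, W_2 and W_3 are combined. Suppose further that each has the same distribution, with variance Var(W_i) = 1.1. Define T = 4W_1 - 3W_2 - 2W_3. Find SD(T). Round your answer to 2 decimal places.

By independence, Var(T) = (4)²Var(W_1) + (-3)²Var(W_2) + (-2)²Var(W_3)
= (4)²·1.1 + (-3)²·1.1 + (-2)²·1.1 = 31.9
SD(T) = √31.9 ≈ 5.65

5.65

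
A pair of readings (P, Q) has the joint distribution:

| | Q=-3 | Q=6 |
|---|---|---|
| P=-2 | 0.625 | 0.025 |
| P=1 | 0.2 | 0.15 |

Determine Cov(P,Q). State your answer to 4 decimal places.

E[P] = -0.95,  E[Q] = -1.425
E[PQ] = 3.75
Cov(P,Q) = E[PQ] − E[P]E[Q] = 3.75 − (-0.95)(-1.425) = 2.39625

2.3963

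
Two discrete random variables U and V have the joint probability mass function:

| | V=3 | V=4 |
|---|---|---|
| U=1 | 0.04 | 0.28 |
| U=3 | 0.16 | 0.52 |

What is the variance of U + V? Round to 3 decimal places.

E[U] = 2.36,  E[V] = 3.8,  E[UV] = 8.92
Var(U) = 6.44 − (2.36)² = 0.8704;  Var(V) = 14.6 − (3.8)² = 0.16
Cov(U,V) = 8.92 − (2.36)(3.8) = -0.048
Var(U + V) = (1)²·0.8704 + (1)²·0.16 + 2·(1)·(1)·-0.048 = 0.9344

0.934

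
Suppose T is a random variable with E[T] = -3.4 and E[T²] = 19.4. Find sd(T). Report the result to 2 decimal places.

V(T) = 19.4 − (-3.4)² = 7.84
sd(T) = √7.84 ≈ 2.80

2.80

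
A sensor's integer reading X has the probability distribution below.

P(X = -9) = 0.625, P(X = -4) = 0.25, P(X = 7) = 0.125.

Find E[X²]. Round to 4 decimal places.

60.7500

E[X²] = (-9)²(0.625) + (-4)²(0.25) + (7)²(0.125) = 60.75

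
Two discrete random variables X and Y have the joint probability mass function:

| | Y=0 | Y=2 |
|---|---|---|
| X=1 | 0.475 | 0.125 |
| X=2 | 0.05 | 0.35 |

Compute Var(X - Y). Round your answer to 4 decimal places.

E[X] = 1.4,  E[Y] = 0.95,  E[XY] = 1.65
Var(X) = 2.2 − (1.4)² = 0.24;  Var(Y) = 1.9 − (0.95)² = 0.9975
Cov(X,Y) = 1.65 − (1.4)(0.95) = 0.32
Var(X - Y) = (1)²·0.24 + (-1)²·0.9975 + 2·(1)·(-1)·0.32 = 0.5975

0.5975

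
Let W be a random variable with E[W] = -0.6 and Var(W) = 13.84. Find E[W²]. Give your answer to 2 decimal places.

E[W²] = Var(W) + (E[W])² = 13.84 + (-0.6)² = 14.2

14.20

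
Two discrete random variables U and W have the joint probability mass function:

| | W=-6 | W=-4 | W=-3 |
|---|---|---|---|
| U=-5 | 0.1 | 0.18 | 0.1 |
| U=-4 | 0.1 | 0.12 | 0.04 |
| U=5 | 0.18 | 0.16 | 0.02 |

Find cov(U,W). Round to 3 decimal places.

-1.244

E[U] = -1.14,  E[W] = -4.6
E[UW] = 4
cov(U,W) = E[UW] − E[U]E[W] = 4 − (-1.14)(-4.6) = -1.244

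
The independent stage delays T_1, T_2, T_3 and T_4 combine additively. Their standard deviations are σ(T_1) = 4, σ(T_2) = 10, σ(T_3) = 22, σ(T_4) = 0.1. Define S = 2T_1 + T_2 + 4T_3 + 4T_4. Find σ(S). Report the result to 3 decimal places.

88.928

Var(T_1) = 16, Var(T_2) = 100, Var(T_3) = 484, Var(T_4) = 0.01
By independence, Var(S) = (2)²Var(T_1) + (1)²Var(T_2) + (4)²Var(T_3) + (4)²Var(T_4)
= (2)²·16 + (1)²·100 + (4)²·484 + (4)²·0.01 = 7908.16
σ(S) = √7908.16 ≈ 88.928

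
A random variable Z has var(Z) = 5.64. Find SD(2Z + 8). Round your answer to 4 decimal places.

var(2Z + 8) = (2)²·5.64 = 22.56
SD(2Z + 8) = √22.56 ≈ 4.7497

4.7497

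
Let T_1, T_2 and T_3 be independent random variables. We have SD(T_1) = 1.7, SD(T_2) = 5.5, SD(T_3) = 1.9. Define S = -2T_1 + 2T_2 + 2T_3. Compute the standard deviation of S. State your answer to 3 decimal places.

12.124

var(T_1) = 2.89, var(T_2) = 30.25, var(T_3) = 3.61
By independence, var(S) = (-2)²var(T_1) + (2)²var(T_2) + (2)²var(T_3)
= (-2)²·2.89 + (2)²·30.25 + (2)²·3.61 = 147
SD(S) = √147 ≈ 12.124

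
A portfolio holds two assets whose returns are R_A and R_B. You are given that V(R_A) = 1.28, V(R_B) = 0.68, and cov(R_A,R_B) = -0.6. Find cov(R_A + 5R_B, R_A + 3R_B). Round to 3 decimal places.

cov(R_A + 5R_B, R_A + 3R_B) = (1)(1)V(R_A) + (5)(3)V(R_B) + [(1)(3) + (5)(1)]cov(R_A,R_B)
= 1·1.28 + 15·0.68 + 8·-0.6 = 6.68

6.680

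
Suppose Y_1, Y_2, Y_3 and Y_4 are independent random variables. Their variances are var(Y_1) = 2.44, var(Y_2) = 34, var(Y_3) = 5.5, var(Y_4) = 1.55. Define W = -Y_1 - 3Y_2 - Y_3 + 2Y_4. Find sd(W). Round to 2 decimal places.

By independence, var(W) = (-1)²var(Y_1) + (-3)²var(Y_2) + (-1)²var(Y_3) + (2)²var(Y_4)
= (-1)²·2.44 + (-3)²·34 + (-1)²·5.5 + (2)²·1.55 = 320.14
sd(W) = √320.14 ≈ 17.89

17.89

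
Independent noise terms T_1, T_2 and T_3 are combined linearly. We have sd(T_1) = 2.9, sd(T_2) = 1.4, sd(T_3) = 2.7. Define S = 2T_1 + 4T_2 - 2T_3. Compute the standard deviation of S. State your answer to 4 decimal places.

9.7036

Var(T_1) = 8.41, Var(T_2) = 1.96, Var(T_3) = 7.29
By independence, Var(S) = (2)²Var(T_1) + (4)²Var(T_2) + (-2)²Var(T_3)
= (2)²·8.41 + (4)²·1.96 + (-2)²·7.29 = 94.16
sd(S) = √94.16 ≈ 9.7036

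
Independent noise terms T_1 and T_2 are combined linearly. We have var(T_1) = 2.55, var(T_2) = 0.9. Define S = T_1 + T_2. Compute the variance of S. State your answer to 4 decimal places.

3.4500

By independence, var(S) = (1)²var(T_1) + (1)²var(T_2)
= (1)²·2.55 + (1)²·0.9 = 3.45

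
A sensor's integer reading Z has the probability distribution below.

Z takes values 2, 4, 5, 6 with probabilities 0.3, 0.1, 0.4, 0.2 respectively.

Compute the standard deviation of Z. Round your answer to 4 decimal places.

E[Z] = (2)(0.3) + (4)(0.1) + (5)(0.4) + (6)(0.2) = 4.2
E[Z²] = (2)²(0.3) + (4)²(0.1) + (5)²(0.4) + (6)²(0.2) = 20
Var(Z) = E[Z²] − (E[Z])² = 20 − (4.2)² = 2.36
SD(Z) = √2.36 ≈ 1.5362

1.5362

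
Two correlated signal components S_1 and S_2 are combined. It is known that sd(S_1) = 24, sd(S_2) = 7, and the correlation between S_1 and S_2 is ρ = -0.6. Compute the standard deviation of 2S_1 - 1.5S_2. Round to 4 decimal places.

54.9459

Var(S_1) = (24)² = 576;  Var(S_2) = (7)² = 49
Cov(S_1,S_2) = ρ·sd(S_1)·sd(S_2) = -0.6·24·7 = -100.8
Var(2S_1 - 1.5S_2) = (2)²·Var(S_1) + (-1.5)²·Var(S_2) + 2·(2)·(-1.5)·Cov(S_1,S_2)
= 4·576 + 2.25·49 + -6·-100.8 = 3019.05
sd(2S_1 - 1.5S_2) = √3019.05 ≈ 54.9459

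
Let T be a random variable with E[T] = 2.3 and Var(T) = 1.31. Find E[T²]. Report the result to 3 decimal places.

6.600

E[T²] = Var(T) + (E[T])² = 1.31 + (2.3)² = 6.6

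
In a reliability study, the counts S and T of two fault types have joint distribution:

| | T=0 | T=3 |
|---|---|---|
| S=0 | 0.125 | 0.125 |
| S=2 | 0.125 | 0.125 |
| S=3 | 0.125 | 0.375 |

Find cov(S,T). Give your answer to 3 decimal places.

E[S] = 2,  E[T] = 1.875
E[ST] = 4.125
cov(S,T) = E[ST] − E[S]E[T] = 4.125 − (2)(1.875) = 0.375

0.375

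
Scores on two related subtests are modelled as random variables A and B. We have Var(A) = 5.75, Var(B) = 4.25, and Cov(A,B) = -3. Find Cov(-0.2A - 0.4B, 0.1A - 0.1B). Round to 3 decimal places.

Cov(-0.2A - 0.4B, 0.1A - 0.1B) = (-0.2)(0.1)Var(A) + (-0.4)(-0.1)Var(B) + [(-0.2)(-0.1) + (-0.4)(0.1)]Cov(A,B)
= -0.02·5.75 + 0.04·4.25 + -0.02·-3 = 0.115

0.115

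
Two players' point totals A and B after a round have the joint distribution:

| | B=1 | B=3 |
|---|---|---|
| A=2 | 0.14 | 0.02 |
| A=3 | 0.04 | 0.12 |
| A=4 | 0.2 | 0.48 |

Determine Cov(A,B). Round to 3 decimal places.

0.275

E[A] = 3.52,  E[B] = 2.24
E[AB] = 8.16
Cov(A,B) = E[AB] − E[A]E[B] = 8.16 − (3.52)(2.24) = 0.2752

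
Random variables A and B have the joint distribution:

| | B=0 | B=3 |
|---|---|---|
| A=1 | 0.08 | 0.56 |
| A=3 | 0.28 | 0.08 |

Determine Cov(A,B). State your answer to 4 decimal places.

-0.9024

E[A] = 1.72,  E[B] = 1.92
E[AB] = 2.4
Cov(A,B) = E[AB] − E[A]E[B] = 2.4 − (1.72)(1.92) = -0.9024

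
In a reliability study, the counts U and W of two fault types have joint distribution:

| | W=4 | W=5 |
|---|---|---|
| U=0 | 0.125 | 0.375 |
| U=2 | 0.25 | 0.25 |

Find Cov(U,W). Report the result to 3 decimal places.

-0.125

E[U] = 1,  E[W] = 4.625
E[UW] = 4.5
Cov(U,W) = E[UW] − E[U]E[W] = 4.5 − (1)(4.625) = -0.125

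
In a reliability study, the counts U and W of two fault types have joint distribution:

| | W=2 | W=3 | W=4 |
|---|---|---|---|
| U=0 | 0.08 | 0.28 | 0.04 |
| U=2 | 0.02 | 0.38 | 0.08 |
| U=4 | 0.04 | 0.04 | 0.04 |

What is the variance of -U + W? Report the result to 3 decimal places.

1.884

E[U] = 1.44,  E[W] = 3.02,  E[UW] = 4.44
Var(U) = 3.84 − (1.44)² = 1.7664;  Var(W) = 9.42 − (3.02)² = 0.2996
cov(U,W) = 4.44 − (1.44)(3.02) = 0.0912
Var(-U + W) = (-1)²·1.7664 + (1)²·0.2996 + 2·(-1)·(1)·0.0912 = 1.8836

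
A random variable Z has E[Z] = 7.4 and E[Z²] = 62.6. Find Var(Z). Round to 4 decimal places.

7.8400

Var(Z) = 62.6 − (7.4)² = 7.84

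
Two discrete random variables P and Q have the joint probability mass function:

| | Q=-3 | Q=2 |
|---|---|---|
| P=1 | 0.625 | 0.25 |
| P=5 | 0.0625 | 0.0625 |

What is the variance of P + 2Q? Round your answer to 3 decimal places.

25.109

E[P] = 1.5,  E[Q] = -1.4375,  E[PQ] = -1.6875
V(P) = 4 − (1.5)² = 1.75;  V(Q) = 7.4375 − (-1.4375)² = 5.37109375
Cov(P,Q) = -1.6875 − (1.5)(-1.4375) = 0.46875
V(P + 2Q) = (1)²·1.75 + (2)²·5.37109375 + 2·(1)·(2)·0.46875 = 25.109375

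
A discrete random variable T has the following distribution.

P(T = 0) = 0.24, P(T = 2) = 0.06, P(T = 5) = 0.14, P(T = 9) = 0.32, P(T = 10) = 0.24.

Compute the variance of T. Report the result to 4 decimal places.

16.4500

E[T] = (0)(0.24) + (2)(0.06) + (5)(0.14) + (9)(0.32) + (10)(0.24) = 6.1
E[T²] = (0)²(0.24) + (2)²(0.06) + (5)²(0.14) + (9)²(0.32) + (10)²(0.24) = 53.66
Var(T) = E[T²] − (E[T])² = 53.66 − (6.1)² = 16.45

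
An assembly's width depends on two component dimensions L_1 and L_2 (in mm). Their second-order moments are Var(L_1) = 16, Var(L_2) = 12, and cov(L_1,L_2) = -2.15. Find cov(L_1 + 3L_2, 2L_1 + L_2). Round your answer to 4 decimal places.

cov(L_1 + 3L_2, 2L_1 + L_2) = (1)(2)Var(L_1) + (3)(1)Var(L_2) + [(1)(1) + (3)(2)]cov(L_1,L_2)
= 2·16 + 3·12 + 7·-2.15 = 52.95

52.9500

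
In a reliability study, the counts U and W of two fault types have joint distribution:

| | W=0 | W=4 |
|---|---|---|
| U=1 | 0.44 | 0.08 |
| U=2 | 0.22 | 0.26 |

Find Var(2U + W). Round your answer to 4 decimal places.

6.1376

E[U] = 1.48,  E[W] = 1.36,  E[UW] = 2.4
Var(U) = 2.44 − (1.48)² = 0.2496;  Var(W) = 5.44 − (1.36)² = 3.5904
Cov(U,W) = 2.4 − (1.48)(1.36) = 0.3872
Var(2U + W) = (2)²·0.2496 + (1)²·3.5904 + 2·(2)·(1)·0.3872 = 6.1376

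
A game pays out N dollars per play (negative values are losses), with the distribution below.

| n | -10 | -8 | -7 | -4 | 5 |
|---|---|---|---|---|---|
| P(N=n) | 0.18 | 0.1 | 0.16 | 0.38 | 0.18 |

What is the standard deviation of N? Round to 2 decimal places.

4.90

E[N] = (-10)(0.18) + (-8)(0.1) + (-7)(0.16) + (-4)(0.38) + (5)(0.18) = -4.34
E[N²] = (-10)²(0.18) + (-8)²(0.1) + (-7)²(0.16) + (-4)²(0.38) + (5)²(0.18) = 42.82
V(N) = E[N²] − (E[N])² = 42.82 − (-4.34)² = 23.9844
SD(N) = √23.9844 ≈ 4.90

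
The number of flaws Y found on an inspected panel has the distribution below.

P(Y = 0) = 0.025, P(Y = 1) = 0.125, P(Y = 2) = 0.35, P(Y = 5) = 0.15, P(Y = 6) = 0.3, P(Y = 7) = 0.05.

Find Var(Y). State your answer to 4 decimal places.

E[Y] = (0)(0.025) + (1)(0.125) + (2)(0.35) + (5)(0.15) + (6)(0.3) + (7)(0.05) = 3.725
E[Y²] = (0)²(0.025) + (1)²(0.125) + (2)²(0.35) + (5)²(0.15) + (6)²(0.3) + (7)²(0.05) = 18.525
Var(Y) = E[Y²] − (E[Y])² = 18.525 − (3.725)² = 4.649375

4.6494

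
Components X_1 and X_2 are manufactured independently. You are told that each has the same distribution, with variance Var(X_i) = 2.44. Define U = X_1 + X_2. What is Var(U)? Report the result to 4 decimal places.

By independence, Var(U) = (1)²Var(X_1) + (1)²Var(X_2)
= (1)²·2.44 + (1)²·2.44 = 4.88

4.8800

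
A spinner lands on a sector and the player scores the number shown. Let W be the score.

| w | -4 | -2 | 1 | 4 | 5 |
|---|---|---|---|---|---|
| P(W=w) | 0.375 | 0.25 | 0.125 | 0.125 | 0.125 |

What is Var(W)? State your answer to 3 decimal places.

E[W] = (-4)(0.375) + (-2)(0.25) + (1)(0.125) + (4)(0.125) + (5)(0.125) = -0.75
E[W²] = (-4)²(0.375) + (-2)²(0.25) + (1)²(0.125) + (4)²(0.125) + (5)²(0.125) = 12.25
Var(W) = E[W²] − (E[W])² = 12.25 − (-0.75)² = 11.6875

11.688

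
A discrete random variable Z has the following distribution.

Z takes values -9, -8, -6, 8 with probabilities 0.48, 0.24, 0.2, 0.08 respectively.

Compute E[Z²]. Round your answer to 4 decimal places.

E[Z²] = (-9)²(0.48) + (-8)²(0.24) + (-6)²(0.2) + (8)²(0.08) = 66.56

66.5600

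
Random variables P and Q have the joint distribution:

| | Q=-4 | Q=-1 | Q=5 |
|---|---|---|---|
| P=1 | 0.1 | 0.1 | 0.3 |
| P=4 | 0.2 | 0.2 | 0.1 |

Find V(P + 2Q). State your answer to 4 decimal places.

52.6500

E[P] = 2.5,  E[Q] = 0.5,  E[PQ] = -1
V(P) = 8.5 − (2.5)² = 2.25;  V(Q) = 15.1 − (0.5)² = 14.85
Cov(P,Q) = -1 − (2.5)(0.5) = -2.25
V(P + 2Q) = (1)²·2.25 + (2)²·14.85 + 2·(1)·(2)·-2.25 = 52.65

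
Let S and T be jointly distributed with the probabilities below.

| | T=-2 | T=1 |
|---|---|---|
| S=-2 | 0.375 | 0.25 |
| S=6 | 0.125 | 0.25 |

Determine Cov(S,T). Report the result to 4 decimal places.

E[S] = 1,  E[T] = -0.5
E[ST] = 1
Cov(S,T) = E[ST] − E[S]E[T] = 1 − (1)(-0.5) = 1.5

1.5000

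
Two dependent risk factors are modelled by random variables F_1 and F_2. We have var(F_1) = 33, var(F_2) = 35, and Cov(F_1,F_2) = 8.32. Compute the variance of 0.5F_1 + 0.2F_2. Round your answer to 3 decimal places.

var(0.5F_1 + 0.2F_2) = (0.5)²·var(F_1) + (0.2)²·var(F_2) + 2·(0.5)·(0.2)·Cov(F_1,F_2)
= 0.25·33 + 0.04·35 + 0.2·8.32 = 11.314

11.314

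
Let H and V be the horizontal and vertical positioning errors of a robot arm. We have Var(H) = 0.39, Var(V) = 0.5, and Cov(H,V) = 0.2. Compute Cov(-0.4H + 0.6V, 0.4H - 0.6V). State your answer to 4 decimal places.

-0.1464

Cov(-0.4H + 0.6V, 0.4H - 0.6V) = (-0.4)(0.4)Var(H) + (0.6)(-0.6)Var(V) + [(-0.4)(-0.6) + (0.6)(0.4)]Cov(H,V)
= -0.16·0.39 + -0.36·0.5 + 0.48·0.2 = -0.1464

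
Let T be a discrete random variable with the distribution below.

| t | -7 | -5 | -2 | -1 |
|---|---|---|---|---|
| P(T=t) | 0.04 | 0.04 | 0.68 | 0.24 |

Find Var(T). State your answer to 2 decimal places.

1.59

E[T] = (-7)(0.04) + (-5)(0.04) + (-2)(0.68) + (-1)(0.24) = -2.08
E[T²] = (-7)²(0.04) + (-5)²(0.04) + (-2)²(0.68) + (-1)²(0.24) = 5.92
Var(T) = E[T²] − (E[T])² = 5.92 − (-2.08)² = 1.5936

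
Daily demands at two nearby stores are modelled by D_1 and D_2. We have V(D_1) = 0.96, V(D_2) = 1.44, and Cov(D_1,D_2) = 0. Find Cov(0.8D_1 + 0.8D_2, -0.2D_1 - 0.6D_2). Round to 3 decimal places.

-0.845

Cov(0.8D_1 + 0.8D_2, -0.2D_1 - 0.6D_2) = (0.8)(-0.2)V(D_1) + (0.8)(-0.6)V(D_2) + [(0.8)(-0.6) + (0.8)(-0.2)]Cov(D_1,D_2)
= -0.16·0.96 + -0.48·1.44 + -0.64·0 = -0.8448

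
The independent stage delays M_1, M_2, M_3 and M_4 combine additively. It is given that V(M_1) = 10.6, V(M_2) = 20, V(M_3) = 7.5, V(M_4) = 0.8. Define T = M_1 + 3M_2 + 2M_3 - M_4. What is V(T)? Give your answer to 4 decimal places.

221.4000

By independence, V(T) = (1)²V(M_1) + (3)²V(M_2) + (2)²V(M_3) + (-1)²V(M_4)
= (1)²·10.6 + (3)²·20 + (2)²·7.5 + (-1)²·0.8 = 221.4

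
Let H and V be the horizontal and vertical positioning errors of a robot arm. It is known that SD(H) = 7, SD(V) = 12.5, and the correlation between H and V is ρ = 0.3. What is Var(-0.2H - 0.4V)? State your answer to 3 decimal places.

31.160

Var(H) = (7)² = 49;  Var(V) = (12.5)² = 156.25
cov(H,V) = ρ·SD(H)·SD(V) = 0.3·7·12.5 = 26.25
Var(-0.2H - 0.4V) = (-0.2)²·Var(H) + (-0.4)²·Var(V) + 2·(-0.2)·(-0.4)·cov(H,V)
= 0.04·49 + 0.16·156.25 + 0.16·26.25 = 31.16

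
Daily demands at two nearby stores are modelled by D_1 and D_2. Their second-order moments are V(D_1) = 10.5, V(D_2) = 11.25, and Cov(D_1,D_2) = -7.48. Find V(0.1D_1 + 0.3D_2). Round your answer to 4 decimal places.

0.6687

V(0.1D_1 + 0.3D_2) = (0.1)²·V(D_1) + (0.3)²·V(D_2) + 2·(0.1)·(0.3)·Cov(D_1,D_2)
= 0.01·10.5 + 0.09·11.25 + 0.06·-7.48 = 0.6687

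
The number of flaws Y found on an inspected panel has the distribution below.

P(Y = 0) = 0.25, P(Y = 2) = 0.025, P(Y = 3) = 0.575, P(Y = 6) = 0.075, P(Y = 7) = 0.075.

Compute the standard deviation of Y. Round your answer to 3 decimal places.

2.022

E[Y] = (0)(0.25) + (2)(0.025) + (3)(0.575) + (6)(0.075) + (7)(0.075) = 2.75
E[Y²] = (0)²(0.25) + (2)²(0.025) + (3)²(0.575) + (6)²(0.075) + (7)²(0.075) = 11.65
Var(Y) = E[Y²] − (E[Y])² = 11.65 − (2.75)² = 4.0875
SD(Y) = √4.0875 ≈ 2.022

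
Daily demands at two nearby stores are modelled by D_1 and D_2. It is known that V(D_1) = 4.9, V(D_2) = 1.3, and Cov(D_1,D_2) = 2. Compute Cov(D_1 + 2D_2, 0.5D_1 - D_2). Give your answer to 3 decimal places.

Cov(D_1 + 2D_2, 0.5D_1 - D_2) = (1)(0.5)V(D_1) + (2)(-1)V(D_2) + [(1)(-1) + (2)(0.5)]Cov(D_1,D_2)
= 0.5·4.9 + -2·1.3 + 0·2 = -0.15

-0.150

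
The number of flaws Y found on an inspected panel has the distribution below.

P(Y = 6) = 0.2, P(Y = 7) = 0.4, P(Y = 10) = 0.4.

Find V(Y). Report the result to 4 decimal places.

E[Y] = (6)(0.2) + (7)(0.4) + (10)(0.4) = 8
E[Y²] = (6)²(0.2) + (7)²(0.4) + (10)²(0.4) = 66.8
V(Y) = E[Y²] − (E[Y])² = 66.8 − (8)² = 2.8

2.8000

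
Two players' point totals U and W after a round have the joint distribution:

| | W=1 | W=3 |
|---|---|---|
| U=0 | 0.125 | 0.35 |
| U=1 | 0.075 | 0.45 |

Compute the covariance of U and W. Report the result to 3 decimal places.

0.060

E[U] = 0.525,  E[W] = 2.6
E[UW] = 1.425
cov(U,W) = E[UW] − E[U]E[W] = 1.425 − (0.525)(2.6) = 0.06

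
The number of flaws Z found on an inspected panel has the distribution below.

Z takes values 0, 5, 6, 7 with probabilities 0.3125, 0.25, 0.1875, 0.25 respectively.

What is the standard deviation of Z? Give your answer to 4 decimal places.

2.8696

E[Z] = (0)(0.3125) + (5)(0.25) + (6)(0.1875) + (7)(0.25) = 4.125
E[Z²] = (0)²(0.3125) + (5)²(0.25) + (6)²(0.1875) + (7)²(0.25) = 25.25
V(Z) = E[Z²] − (E[Z])² = 25.25 − (4.125)² = 8.234375
SD(Z) = √8.234375 ≈ 2.8696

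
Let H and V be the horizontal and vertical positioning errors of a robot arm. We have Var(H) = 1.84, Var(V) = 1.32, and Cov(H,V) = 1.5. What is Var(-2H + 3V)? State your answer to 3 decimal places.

Var(-2H + 3V) = (-2)²·Var(H) + (3)²·Var(V) + 2·(-2)·(3)·Cov(H,V)
= 4·1.84 + 9·1.32 + -12·1.5 = 1.24

1.240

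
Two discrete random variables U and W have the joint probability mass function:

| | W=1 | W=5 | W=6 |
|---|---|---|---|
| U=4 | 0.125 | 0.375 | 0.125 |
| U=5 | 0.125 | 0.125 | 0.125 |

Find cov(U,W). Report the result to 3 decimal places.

E[U] = 4.375,  E[W] = 4.25
E[UW] = 18.5
cov(U,W) = E[UW] − E[U]E[W] = 18.5 − (4.375)(4.25) = -0.09375

-0.094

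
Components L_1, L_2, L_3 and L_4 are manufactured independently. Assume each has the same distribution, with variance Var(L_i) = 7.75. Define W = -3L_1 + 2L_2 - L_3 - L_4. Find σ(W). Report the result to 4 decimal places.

10.7819

By independence, Var(W) = (-3)²Var(L_1) + (2)²Var(L_2) + (-1)²Var(L_3) + (-1)²Var(L_4)
= (-3)²·7.75 + (2)²·7.75 + (-1)²·7.75 + (-1)²·7.75 = 116.25
σ(W) = √116.25 ≈ 10.7819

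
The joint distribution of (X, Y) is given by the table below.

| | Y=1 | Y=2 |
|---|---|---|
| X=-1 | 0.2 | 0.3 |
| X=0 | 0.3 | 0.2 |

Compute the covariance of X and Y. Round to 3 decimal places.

-0.050

E[X] = -0.5,  E[Y] = 1.5
E[XY] = -0.8
cov(X,Y) = E[XY] − E[X]E[Y] = -0.8 − (-0.5)(1.5) = -0.05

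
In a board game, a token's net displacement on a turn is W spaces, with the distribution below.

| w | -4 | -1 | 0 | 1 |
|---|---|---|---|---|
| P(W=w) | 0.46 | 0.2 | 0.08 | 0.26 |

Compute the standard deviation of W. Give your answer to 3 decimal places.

E[W] = (-4)(0.46) + (-1)(0.2) + (0)(0.08) + (1)(0.26) = -1.78
E[W²] = (-4)²(0.46) + (-1)²(0.2) + (0)²(0.08) + (1)²(0.26) = 7.82
Var(W) = E[W²] − (E[W])² = 7.82 − (-1.78)² = 4.6516
SD(W) = √4.6516 ≈ 2.157

2.157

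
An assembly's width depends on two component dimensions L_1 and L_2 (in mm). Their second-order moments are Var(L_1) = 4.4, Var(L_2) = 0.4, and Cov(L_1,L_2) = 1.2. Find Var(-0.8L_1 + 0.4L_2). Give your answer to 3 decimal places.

2.112

Var(-0.8L_1 + 0.4L_2) = (-0.8)²·Var(L_1) + (0.4)²·Var(L_2) + 2·(-0.8)·(0.4)·Cov(L_1,L_2)
= 0.64·4.4 + 0.16·0.4 + -0.64·1.2 = 2.112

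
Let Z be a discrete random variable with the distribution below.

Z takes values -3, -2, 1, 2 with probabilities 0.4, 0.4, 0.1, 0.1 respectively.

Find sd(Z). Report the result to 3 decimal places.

E[Z] = (-3)(0.4) + (-2)(0.4) + (1)(0.1) + (2)(0.1) = -1.7
E[Z²] = (-3)²(0.4) + (-2)²(0.4) + (1)²(0.1) + (2)²(0.1) = 5.7
Var(Z) = E[Z²] − (E[Z])² = 5.7 − (-1.7)² = 2.81
sd(Z) = √2.81 ≈ 1.676

1.676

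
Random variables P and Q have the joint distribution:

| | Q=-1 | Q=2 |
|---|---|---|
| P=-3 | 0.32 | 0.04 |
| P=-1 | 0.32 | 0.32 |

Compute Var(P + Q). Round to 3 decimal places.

E[P] = -1.72,  E[Q] = 0.08,  E[PQ] = 0.4
Var(P) = 3.88 − (-1.72)² = 0.9216;  Var(Q) = 2.08 − (0.08)² = 2.0736
Cov(P,Q) = 0.4 − (-1.72)(0.08) = 0.5376
Var(P + Q) = (1)²·0.9216 + (1)²·2.0736 + 2·(1)·(1)·0.5376 = 4.0704

4.070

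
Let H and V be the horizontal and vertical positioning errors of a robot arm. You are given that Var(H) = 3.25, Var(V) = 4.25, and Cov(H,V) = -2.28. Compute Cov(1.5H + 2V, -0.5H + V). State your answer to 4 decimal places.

Cov(1.5H + 2V, -0.5H + V) = (1.5)(-0.5)Var(H) + (2)(1)Var(V) + [(1.5)(1) + (2)(-0.5)]Cov(H,V)
= -0.75·3.25 + 2·4.25 + 0.5·-2.28 = 4.9225

4.9225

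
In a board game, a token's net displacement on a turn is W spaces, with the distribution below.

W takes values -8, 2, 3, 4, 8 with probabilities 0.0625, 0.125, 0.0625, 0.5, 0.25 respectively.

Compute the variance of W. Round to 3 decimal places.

13.559

E[W] = (-8)(0.0625) + (2)(0.125) + (3)(0.0625) + (4)(0.5) + (8)(0.25) = 3.9375
E[W²] = (-8)²(0.0625) + (2)²(0.125) + (3)²(0.0625) + (4)²(0.5) + (8)²(0.25) = 29.0625
var(W) = E[W²] − (E[W])² = 29.0625 − (3.9375)² = 13.55859375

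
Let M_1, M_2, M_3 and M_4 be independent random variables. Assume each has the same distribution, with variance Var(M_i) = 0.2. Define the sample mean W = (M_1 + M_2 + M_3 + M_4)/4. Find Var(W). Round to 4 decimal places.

By independence, Var(W) = (0.25)²Var(M_1) + (0.25)²Var(M_2) + (0.25)²Var(M_3) + (0.25)²Var(M_4)
= (0.25)²·0.2 + (0.25)²·0.2 + (0.25)²·0.2 + (0.25)²·0.2 = 0.05

0.0500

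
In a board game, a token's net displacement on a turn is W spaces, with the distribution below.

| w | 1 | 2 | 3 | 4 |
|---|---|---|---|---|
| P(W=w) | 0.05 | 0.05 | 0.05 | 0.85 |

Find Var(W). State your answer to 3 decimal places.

0.610

E[W] = (1)(0.05) + (2)(0.05) + (3)(0.05) + (4)(0.85) = 3.7
E[W²] = (1)²(0.05) + (2)²(0.05) + (3)²(0.05) + (4)²(0.85) = 14.3
Var(W) = E[W²] − (E[W])² = 14.3 − (3.7)² = 0.61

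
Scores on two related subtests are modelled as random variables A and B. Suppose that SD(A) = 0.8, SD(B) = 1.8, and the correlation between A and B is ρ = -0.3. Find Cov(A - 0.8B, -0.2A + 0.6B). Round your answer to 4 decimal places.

Var(A) = (0.8)² = 0.64;  Var(B) = (1.8)² = 3.24
Cov(A,B) = ρ·SD(A)·SD(B) = -0.3·0.8·1.8 = -0.432
Cov(A - 0.8B, -0.2A + 0.6B) = (1)(-0.2)Var(A) + (-0.8)(0.6)Var(B) + [(1)(0.6) + (-0.8)(-0.2)]Cov(A,B)
= -0.2·0.64 + -0.48·3.24 + 0.76·-0.432 = -2.01152

-2.0115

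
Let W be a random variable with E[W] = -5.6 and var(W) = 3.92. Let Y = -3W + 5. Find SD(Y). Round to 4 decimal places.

var(-3W + 5) = (-3)²·3.92 = 35.28
SD(Y) = √35.28 ≈ 5.9397

5.9397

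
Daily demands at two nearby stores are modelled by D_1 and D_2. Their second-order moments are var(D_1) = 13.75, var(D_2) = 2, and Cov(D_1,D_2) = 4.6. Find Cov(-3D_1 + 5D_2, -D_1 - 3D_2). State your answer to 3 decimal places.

29.650

Cov(-3D_1 + 5D_2, -D_1 - 3D_2) = (-3)(-1)var(D_1) + (5)(-3)var(D_2) + [(-3)(-3) + (5)(-1)]Cov(D_1,D_2)
= 3·13.75 + -15·2 + 4·4.6 = 29.65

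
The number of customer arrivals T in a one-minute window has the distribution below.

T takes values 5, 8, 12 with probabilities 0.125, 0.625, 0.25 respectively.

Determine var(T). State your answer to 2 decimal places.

E[T] = (5)(0.125) + (8)(0.625) + (12)(0.25) = 8.625
E[T²] = (5)²(0.125) + (8)²(0.625) + (12)²(0.25) = 79.125
var(T) = E[T²] − (E[T])² = 79.125 − (8.625)² = 4.734375

4.73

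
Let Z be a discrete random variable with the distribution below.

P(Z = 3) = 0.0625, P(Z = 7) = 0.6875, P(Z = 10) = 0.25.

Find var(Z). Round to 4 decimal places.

3.0000

E[Z] = (3)(0.0625) + (7)(0.6875) + (10)(0.25) = 7.5
E[Z²] = (3)²(0.0625) + (7)²(0.6875) + (10)²(0.25) = 59.25
var(Z) = E[Z²] − (E[Z])² = 59.25 − (7.5)² = 3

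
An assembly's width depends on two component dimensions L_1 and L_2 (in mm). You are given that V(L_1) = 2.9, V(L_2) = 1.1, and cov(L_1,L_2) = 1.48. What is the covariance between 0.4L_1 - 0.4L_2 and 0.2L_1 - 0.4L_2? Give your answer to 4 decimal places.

cov(0.4L_1 - 0.4L_2, 0.2L_1 - 0.4L_2) = (0.4)(0.2)V(L_1) + (-0.4)(-0.4)V(L_2) + [(0.4)(-0.4) + (-0.4)(0.2)]cov(L_1,L_2)
= 0.08·2.9 + 0.16·1.1 + -0.24·1.48 = 0.0528

0.0528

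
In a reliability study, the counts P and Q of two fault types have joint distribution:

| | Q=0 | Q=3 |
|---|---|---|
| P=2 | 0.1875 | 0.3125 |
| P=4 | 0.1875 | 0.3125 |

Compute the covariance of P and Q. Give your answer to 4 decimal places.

E[P] = 3,  E[Q] = 1.875
E[PQ] = 5.625
Cov(P,Q) = E[PQ] − E[P]E[Q] = 5.625 − (3)(1.875) = 0

0.0000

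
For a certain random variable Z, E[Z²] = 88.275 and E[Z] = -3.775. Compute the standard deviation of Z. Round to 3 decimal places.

8.604

Var(Z) = 88.275 − (-3.775)² = 74.024375
sd(Z) = √74.024375 ≈ 8.604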